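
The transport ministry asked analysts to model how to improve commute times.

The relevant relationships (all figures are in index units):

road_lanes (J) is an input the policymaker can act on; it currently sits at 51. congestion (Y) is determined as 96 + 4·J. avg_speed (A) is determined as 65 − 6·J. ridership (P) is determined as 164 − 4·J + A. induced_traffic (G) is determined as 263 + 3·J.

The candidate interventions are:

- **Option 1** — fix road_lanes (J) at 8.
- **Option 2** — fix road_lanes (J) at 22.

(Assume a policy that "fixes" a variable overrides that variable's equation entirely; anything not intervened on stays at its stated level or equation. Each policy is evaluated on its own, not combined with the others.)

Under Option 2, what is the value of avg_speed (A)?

Option 2 (J := 22):
  J = 22
  A = 65 − 6·22 = -67

-67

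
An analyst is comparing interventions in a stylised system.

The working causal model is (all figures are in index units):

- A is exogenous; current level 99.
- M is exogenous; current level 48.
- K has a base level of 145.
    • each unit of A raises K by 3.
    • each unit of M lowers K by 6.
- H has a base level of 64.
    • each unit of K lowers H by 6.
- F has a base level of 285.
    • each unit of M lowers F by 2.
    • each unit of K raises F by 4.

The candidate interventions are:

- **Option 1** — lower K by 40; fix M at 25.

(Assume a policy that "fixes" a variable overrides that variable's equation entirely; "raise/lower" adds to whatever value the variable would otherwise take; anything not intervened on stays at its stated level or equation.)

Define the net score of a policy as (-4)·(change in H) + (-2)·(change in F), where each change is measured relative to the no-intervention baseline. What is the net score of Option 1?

Baseline:
  A = 99
  M = 48
  K = 145 + 3·99 − 6·48 = 154
  H = 64 − 6·154 = -860
  F = 285 − 2·48 + 4·154 = 805
Option 1 (K − 40, M := 25):
  A = 99
  M = 25
  K = 145 + 3·99 − 6·25 (−40 from intervention) = 252
  H = 64 − 6·252 = -1448
  F = 285 − 2·25 + 4·252 = 1243
ΔH = -1448 − (-860) = -588; ΔF = 1243 − 805 = 438
Score = (-4)·(-588) + (-2)·438 = 1476

1476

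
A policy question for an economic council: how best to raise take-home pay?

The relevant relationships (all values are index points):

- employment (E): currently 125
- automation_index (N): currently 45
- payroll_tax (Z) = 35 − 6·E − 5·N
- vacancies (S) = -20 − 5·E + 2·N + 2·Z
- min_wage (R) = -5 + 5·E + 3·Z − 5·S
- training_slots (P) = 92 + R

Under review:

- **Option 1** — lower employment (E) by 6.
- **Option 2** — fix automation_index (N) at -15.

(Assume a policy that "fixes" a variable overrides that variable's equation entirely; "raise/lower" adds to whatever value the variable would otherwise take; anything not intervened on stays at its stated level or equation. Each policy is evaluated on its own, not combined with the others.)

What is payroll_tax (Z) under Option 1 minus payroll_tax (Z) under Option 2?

-264

Option 1 (E − 6):
  E = 125 − 6 = 119
  N = 45
  Z = 35 − 6·119 − 5·45 = -904
Option 2 (N := -15):
  E = 125
  N = -15
  Z = 35 − 6·125 − 5·(-15) = -640
Z: -904 − (-640) = -264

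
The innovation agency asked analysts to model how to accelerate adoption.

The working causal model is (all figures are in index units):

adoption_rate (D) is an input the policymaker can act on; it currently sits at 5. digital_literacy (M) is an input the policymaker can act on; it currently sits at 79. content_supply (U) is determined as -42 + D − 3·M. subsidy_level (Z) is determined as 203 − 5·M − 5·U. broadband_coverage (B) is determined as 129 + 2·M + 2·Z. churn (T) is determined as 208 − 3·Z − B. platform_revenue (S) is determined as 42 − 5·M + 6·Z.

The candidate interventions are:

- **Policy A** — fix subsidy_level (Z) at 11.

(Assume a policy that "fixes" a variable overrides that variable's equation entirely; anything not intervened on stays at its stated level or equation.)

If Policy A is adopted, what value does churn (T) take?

Policy A (Z := 11):
  D = 5
  M = 79
  U = -42 + 5 − 3·79 = -274
  Z = 11
  B = 129 + 2·79 + 2·11 = 309
  T = 208 − 3·11 − 309 = -134

-134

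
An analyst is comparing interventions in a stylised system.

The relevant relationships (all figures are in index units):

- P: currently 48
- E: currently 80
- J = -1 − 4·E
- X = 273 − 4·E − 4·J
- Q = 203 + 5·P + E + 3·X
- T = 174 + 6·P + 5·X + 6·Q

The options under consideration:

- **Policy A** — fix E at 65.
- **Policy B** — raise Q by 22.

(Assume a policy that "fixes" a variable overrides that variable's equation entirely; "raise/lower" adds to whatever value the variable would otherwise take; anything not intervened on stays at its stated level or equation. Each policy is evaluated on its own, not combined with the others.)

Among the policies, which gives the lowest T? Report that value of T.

Policy A (E := 65):
  P = 48
  E = 65
  J = -1 − 4·65 = -261
  X = 273 − 4·65 − 4·(-261) = 1057
  Q = 203 + 5·48 + 65 + 3·1057 = 3679
  T = 174 + 6·48 + 5·1057 + 6·3679 = 27821
Policy B (Q + 22):
  P = 48
  E = 80
  J = -1 − 4·80 = -321
  X = 273 − 4·80 − 4·(-321) = 1237
  Q = 203 + 5·48 + 80 + 3·1237 (+22 from intervention) = 4256
  T = 174 + 6·48 + 5·1237 + 6·4256 = 32183
Comparing — Policy A: T=27821, Policy B: T=32183. Lowest is 27821 (Policy A).

27821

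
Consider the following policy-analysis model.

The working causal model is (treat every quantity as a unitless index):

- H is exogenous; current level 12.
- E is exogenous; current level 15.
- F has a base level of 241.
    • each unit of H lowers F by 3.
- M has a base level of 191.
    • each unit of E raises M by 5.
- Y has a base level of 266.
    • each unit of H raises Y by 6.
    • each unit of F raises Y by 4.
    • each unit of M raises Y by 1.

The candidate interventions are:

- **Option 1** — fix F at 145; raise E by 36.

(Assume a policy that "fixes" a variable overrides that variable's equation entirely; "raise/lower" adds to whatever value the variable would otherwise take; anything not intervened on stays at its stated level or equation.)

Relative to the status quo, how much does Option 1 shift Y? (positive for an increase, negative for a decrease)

Baseline:
  H = 12
  E = 15
  F = 241 − 3·12 = 205
  M = 191 + 5·15 = 266
  Y = 266 + 6·12 + 4·205 + 266 = 1424
Option 1 (F := 145, E + 36):
  H = 12
  E = 15 + 36 = 51
  F = 145
  M = 191 + 5·51 = 446
  Y = 266 + 6·12 + 4·145 + 446 = 1364
Change in Y: 1364 − 1424 = -60

-60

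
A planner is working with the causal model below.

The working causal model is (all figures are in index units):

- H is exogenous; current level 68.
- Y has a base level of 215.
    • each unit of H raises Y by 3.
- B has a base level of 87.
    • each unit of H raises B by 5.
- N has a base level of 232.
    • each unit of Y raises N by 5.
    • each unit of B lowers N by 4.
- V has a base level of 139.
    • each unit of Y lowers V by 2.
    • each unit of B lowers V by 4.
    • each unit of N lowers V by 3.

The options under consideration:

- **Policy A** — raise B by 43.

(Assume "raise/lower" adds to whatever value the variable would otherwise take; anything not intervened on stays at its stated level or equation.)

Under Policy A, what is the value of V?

Policy A (B + 43):
  H = 68
  Y = 215 + 3·68 = 419
  B = 87 + 5·68 (+43 from intervention) = 470
  N = 232 + 5·419 − 4·470 = 447
  V = 139 − 2·419 − 4·470 − 3·447 = -3920

-3920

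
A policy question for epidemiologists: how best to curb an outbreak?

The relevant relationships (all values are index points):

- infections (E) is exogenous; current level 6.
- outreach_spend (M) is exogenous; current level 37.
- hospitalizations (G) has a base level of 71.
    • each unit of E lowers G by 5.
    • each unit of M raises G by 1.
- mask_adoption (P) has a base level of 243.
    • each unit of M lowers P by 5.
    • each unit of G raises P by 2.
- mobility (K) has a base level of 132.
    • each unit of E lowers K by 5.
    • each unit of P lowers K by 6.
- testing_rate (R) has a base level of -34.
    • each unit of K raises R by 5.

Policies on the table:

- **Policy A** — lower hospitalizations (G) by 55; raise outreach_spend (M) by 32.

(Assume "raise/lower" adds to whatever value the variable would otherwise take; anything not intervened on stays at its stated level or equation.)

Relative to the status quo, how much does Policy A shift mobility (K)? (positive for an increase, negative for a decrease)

1236

Baseline:
  E = 6
  M = 37
  G = 71 − 5·6 + 37 = 78
  P = 243 − 5·37 + 2·78 = 214
  K = 132 − 5·6 − 6·214 = -1182
Policy A (G − 55, M + 32):
  E = 6
  M = 37 + 32 = 69
  G = 71 − 5·6 + 69 (−55 from intervention) = 55
  P = 243 − 5·69 + 2·55 = 8
  K = 132 − 5·6 − 6·8 = 54
Change in K: 54 − (-1182) = 1236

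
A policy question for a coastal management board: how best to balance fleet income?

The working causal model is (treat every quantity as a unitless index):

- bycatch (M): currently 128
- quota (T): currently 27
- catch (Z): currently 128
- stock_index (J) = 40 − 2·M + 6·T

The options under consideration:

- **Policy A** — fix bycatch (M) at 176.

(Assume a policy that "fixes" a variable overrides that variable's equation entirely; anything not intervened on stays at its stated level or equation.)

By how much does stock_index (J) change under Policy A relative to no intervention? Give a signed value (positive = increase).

Baseline:
  M = 128
  T = 27
  J = 40 − 2·128 + 6·27 = -54
Policy A (M := 176):
  M = 176
  T = 27
  J = 40 − 2·176 + 6·27 = -150
Change in J: -150 − (-54) = -96

-96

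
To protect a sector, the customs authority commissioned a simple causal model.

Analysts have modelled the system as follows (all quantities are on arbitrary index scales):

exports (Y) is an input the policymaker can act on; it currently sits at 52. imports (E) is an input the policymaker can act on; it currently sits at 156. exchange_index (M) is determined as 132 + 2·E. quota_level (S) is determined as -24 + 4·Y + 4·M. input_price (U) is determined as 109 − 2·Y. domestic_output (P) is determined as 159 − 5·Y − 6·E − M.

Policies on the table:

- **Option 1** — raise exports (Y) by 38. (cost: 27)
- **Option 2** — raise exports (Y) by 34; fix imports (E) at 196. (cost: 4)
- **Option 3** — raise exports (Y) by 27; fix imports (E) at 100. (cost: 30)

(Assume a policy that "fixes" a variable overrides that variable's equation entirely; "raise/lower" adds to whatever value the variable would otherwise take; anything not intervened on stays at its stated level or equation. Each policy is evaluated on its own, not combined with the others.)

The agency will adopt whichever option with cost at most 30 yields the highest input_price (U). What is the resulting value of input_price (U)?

Option 1 (Y + 38):
  Y = 52 + 38 = 90
  U = 109 − 2·90 = -71
Option 2 (Y + 34, E := 196):
  Y = 52 + 34 = 86
  U = 109 − 2·86 = -63
Option 3 (Y + 27, E := 100):
  Y = 52 + 27 = 79
  U = 109 − 2·79 = -49
Comparing — Option 1: U=-71, Option 2: U=-63, Option 3: U=-49. Highest is -49 (Option 3).

-49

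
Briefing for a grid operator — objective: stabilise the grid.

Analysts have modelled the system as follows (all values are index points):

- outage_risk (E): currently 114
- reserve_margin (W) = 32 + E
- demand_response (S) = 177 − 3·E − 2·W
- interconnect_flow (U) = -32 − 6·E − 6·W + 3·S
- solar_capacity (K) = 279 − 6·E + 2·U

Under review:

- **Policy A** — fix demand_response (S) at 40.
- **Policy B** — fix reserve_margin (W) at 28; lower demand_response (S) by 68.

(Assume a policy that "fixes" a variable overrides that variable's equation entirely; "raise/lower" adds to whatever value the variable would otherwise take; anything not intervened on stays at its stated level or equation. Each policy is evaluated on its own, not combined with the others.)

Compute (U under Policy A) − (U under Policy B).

279

Policy A (S := 40):
  E = 114
  W = 32 + 114 = 146
  S = 40
  U = -32 − 6·114 − 6·146 + 3·40 = -1472
Policy B (W := 28, S − 68):
  E = 114
  W = 28
  S = 177 − 3·114 − 2·28 (−68 from intervention) = -289
  U = -32 − 6·114 − 6·28 + 3·(-289) = -1751
U: -1472 − (-1751) = 279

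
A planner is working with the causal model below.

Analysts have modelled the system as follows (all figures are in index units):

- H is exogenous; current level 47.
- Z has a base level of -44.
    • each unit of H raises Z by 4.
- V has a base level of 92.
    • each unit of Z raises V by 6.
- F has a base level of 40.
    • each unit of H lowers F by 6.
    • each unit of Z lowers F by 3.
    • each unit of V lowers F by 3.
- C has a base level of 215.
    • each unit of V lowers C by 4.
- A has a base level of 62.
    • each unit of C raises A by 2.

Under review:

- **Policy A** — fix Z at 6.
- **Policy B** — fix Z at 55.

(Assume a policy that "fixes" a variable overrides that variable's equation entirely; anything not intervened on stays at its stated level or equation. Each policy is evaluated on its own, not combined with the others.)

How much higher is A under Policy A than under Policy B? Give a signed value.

Policy A (Z := 6):
  H = 47
  Z = 6
  V = 92 + 6·6 = 128
  C = 215 − 4·128 = -297
  A = 62 + 2·(-297) = -532
Policy B (Z := 55):
  H = 47
  Z = 55
  V = 92 + 6·55 = 422
  C = 215 − 4·422 = -1473
  A = 62 + 2·(-1473) = -2884
A: -532 − (-2884) = 2352

2352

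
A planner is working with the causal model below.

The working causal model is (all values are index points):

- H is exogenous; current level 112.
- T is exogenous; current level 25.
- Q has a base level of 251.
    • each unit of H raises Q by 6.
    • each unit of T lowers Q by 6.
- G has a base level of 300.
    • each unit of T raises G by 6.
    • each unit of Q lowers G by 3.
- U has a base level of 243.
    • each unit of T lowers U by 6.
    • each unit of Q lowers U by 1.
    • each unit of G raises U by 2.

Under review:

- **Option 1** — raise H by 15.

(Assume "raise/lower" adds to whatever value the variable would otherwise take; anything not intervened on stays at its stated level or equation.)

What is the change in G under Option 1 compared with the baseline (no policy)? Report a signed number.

Baseline:
  H = 112
  T = 25
  Q = 251 + 6·112 − 6·25 = 773
  G = 300 + 6·25 − 3·773 = -1869
Option 1 (H + 15):
  H = 112 + 15 = 127
  T = 25
  Q = 251 + 6·127 − 6·25 = 863
  G = 300 + 6·25 − 3·863 = -2139
Change in G: -2139 − (-1869) = -270

-270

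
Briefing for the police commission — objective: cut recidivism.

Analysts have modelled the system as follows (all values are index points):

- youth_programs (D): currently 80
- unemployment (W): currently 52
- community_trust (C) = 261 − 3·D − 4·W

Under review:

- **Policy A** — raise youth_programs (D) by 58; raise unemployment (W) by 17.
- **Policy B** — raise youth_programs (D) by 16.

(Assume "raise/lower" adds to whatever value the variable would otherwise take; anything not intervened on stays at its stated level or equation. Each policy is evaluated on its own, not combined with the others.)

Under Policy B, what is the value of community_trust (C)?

-235

Policy B (D + 16):
  D = 80 + 16 = 96
  W = 52
  C = 261 − 3·96 − 4·52 = -235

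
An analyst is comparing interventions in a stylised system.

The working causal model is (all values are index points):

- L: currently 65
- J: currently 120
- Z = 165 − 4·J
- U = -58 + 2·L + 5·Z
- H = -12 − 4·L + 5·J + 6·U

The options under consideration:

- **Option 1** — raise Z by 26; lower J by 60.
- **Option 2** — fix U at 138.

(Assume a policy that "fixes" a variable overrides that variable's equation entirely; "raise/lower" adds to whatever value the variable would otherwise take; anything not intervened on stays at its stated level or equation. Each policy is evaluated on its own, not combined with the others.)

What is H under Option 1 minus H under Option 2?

Option 1 (Z + 26, J − 60):
  L = 65
  J = 120 − 60 = 60
  Z = 165 − 4·60 (+26 from intervention) = -49
  U = -58 + 2·65 + 5·(-49) = -173
  H = -12 − 4·65 + 5·60 + 6·(-173) = -1010
Option 2 (U := 138):
  L = 65
  J = 120
  Z = 165 − 4·120 = -315
  U = 138
  H = -12 − 4·65 + 5·120 + 6·138 = 1156
H: -1010 − 1156 = -2166

-2166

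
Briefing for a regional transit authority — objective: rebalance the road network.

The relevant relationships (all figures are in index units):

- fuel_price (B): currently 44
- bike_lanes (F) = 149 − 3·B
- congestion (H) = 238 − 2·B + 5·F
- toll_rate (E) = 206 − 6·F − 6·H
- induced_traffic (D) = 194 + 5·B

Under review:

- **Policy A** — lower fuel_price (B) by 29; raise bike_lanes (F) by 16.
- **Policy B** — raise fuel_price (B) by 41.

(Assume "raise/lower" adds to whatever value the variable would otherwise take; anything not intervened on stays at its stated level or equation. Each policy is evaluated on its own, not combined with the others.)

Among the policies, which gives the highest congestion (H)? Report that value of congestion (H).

808

Policy A (B − 29, F + 16):
  B = 44 − 29 = 15
  F = 149 − 3·15 (+16 from intervention) = 120
  H = 238 − 2·15 + 5·120 = 808
Policy B (B + 41):
  B = 44 + 41 = 85
  F = 149 − 3·85 = -106
  H = 238 − 2·85 + 5·(-106) = -462
Comparing — Policy A: H=808, Policy B: H=-462. Highest is 808 (Policy A).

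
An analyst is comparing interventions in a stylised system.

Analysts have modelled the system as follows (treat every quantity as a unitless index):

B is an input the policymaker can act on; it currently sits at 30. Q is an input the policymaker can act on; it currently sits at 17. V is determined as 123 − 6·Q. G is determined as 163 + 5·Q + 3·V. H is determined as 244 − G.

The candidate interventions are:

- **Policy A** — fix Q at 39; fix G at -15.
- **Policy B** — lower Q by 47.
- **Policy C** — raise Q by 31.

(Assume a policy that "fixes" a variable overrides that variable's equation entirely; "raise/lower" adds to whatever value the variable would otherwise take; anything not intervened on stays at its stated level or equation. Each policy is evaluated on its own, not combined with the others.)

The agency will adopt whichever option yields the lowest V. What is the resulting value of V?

Policy A (Q := 39, G := -15):
  Q = 39
  V = 123 − 6·39 = -111
Policy B (Q − 47):
  Q = 17 − 47 = -30
  V = 123 − 6·(-30) = 303
Policy C (Q + 31):
  Q = 17 + 31 = 48
  V = 123 − 6·48 = -165
Comparing — Policy A: V=-111, Policy B: V=303, Policy C: V=-165. Lowest is -165 (Policy C).

-165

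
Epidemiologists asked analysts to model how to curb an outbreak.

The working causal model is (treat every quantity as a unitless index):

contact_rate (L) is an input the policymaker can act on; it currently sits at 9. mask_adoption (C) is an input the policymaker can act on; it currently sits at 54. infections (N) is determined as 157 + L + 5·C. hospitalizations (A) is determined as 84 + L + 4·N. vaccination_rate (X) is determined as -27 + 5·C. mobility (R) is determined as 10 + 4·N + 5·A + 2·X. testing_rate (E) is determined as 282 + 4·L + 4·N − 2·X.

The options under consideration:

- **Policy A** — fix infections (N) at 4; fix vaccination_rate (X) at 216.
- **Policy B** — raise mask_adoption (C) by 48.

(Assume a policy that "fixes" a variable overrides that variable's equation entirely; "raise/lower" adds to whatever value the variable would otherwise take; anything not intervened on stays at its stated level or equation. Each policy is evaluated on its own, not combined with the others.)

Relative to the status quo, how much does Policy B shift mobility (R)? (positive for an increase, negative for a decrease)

Baseline:
  L = 9
  C = 54
  N = 157 + 9 + 5·54 = 436
  A = 84 + 9 + 4·436 = 1837
  X = -27 + 5·54 = 243
  R = 10 + 4·436 + 5·1837 + 2·243 = 11425
Policy B (C + 48):
  L = 9
  C = 54 + 48 = 102
  N = 157 + 9 + 5·102 = 676
  A = 84 + 9 + 4·676 = 2797
  X = -27 + 5·102 = 483
  R = 10 + 4·676 + 5·2797 + 2·483 = 17665
Change in R: 17665 − 11425 = 6240

6240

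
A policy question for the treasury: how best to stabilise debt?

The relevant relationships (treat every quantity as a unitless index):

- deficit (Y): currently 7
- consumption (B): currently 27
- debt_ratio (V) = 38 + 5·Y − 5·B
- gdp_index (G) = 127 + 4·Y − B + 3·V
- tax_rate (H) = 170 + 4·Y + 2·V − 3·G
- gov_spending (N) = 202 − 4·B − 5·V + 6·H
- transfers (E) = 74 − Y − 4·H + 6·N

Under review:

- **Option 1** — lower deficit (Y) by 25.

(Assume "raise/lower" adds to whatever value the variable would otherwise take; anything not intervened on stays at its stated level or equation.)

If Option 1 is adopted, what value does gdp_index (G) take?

-533

Option 1 (Y − 25):
  Y = 7 − 25 = -18
  B = 27
  V = 38 + 5·(-18) − 5·27 = -187
  G = 127 + 4·(-18) − 27 + 3·(-187) = -533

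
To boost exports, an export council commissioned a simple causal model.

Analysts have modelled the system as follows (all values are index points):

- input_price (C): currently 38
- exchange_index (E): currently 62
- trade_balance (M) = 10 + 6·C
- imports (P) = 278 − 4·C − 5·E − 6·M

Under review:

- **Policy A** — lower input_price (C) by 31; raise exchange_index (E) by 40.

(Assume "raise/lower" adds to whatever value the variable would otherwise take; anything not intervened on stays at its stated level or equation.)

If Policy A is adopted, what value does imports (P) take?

-572

Policy A (C − 31, E + 40):
  C = 38 − 31 = 7
  E = 62 + 40 = 102
  M = 10 + 6·7 = 52
  P = 278 − 4·7 − 5·102 − 6·52 = -572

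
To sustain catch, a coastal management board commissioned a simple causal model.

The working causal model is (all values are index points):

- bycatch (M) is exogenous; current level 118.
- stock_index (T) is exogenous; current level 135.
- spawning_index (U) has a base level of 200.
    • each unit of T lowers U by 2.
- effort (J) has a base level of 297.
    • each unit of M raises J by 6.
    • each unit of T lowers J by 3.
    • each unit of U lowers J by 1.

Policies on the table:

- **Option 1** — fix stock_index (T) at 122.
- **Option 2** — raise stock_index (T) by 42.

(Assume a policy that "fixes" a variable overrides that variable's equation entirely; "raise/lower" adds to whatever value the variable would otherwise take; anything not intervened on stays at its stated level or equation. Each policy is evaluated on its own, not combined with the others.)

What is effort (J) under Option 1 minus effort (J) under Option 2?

55

Option 1 (T := 122):
  M = 118
  T = 122
  U = 200 − 2·122 = -44
  J = 297 + 6·118 − 3·122 − (-44) = 683
Option 2 (T + 42):
  M = 118
  T = 135 + 42 = 177
  U = 200 − 2·177 = -154
  J = 297 + 6·118 − 3·177 − (-154) = 628
J: 683 − 628 = 55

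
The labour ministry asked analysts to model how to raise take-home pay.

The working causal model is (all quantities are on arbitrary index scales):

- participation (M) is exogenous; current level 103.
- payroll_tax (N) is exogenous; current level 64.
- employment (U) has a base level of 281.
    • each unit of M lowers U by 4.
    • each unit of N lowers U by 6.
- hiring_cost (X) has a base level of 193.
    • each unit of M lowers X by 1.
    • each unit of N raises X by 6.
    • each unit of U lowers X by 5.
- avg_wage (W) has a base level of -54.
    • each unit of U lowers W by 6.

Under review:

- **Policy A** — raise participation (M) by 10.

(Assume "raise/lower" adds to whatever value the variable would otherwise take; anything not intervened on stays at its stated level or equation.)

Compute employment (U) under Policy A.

Policy A (M + 10):
  M = 103 + 10 = 113
  N = 64
  U = 281 − 4·113 − 6·64 = -555

-555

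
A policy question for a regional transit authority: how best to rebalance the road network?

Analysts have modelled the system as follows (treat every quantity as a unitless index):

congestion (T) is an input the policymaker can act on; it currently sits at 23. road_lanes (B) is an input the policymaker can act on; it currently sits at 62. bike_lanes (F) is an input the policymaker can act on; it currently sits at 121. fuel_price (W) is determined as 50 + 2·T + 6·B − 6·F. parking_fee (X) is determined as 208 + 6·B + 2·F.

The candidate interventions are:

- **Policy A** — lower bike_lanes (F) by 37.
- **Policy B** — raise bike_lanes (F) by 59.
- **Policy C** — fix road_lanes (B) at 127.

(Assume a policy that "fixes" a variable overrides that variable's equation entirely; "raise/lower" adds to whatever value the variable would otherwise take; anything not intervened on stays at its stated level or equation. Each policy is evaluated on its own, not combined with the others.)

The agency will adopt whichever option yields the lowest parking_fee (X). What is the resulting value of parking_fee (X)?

748

Policy A (F − 37):
  B = 62
  F = 121 − 37 = 84
  X = 208 + 6·62 + 2·84 = 748
Policy B (F + 59):
  B = 62
  F = 121 + 59 = 180
  X = 208 + 6·62 + 2·180 = 940
Policy C (B := 127):
  B = 127
  F = 121
  X = 208 + 6·127 + 2·121 = 1212
Comparing — Policy A: X=748, Policy B: X=940, Policy C: X=1212. Lowest is 748 (Policy A).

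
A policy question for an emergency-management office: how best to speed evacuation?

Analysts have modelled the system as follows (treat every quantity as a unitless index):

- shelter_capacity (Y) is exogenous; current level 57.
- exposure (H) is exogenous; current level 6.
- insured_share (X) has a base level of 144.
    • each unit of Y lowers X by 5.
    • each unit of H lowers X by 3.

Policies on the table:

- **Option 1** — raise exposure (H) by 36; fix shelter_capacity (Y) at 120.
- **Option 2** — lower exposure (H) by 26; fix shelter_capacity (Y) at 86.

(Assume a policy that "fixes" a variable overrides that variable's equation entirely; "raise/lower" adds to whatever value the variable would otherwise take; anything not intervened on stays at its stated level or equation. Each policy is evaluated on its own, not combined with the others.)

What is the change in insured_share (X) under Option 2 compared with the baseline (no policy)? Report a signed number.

Baseline:
  Y = 57
  H = 6
  X = 144 − 5·57 − 3·6 = -159
Option 2 (H − 26, Y := 86):
  Y = 86
  H = 6 − 26 = -20
  X = 144 − 5·86 − 3·(-20) = -226
Change in X: -226 − (-159) = -67

-67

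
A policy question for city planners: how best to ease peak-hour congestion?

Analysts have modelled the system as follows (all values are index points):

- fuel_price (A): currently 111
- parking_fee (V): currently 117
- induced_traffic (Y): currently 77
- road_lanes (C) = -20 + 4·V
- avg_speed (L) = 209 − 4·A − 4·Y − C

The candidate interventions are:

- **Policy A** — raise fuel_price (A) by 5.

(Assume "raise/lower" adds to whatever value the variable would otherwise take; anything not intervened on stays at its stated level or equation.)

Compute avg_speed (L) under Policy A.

Policy A (A + 5):
  A = 111 + 5 = 116
  V = 117
  Y = 77
  C = -20 + 4·117 = 448
  L = 209 − 4·116 − 4·77 − 448 = -1011

-1011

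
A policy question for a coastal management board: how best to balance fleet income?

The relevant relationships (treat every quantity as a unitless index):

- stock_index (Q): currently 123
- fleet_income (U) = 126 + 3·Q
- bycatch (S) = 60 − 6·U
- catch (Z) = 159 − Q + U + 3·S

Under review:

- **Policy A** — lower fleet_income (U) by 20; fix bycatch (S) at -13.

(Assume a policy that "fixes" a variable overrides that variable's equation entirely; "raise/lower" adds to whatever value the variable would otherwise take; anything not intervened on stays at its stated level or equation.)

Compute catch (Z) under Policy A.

Policy A (U − 20, S := -13):
  Q = 123
  U = 126 + 3·123 (−20 from intervention) = 475
  S = -13
  Z = 159 − 123 + 475 + 3·(-13) = 472

472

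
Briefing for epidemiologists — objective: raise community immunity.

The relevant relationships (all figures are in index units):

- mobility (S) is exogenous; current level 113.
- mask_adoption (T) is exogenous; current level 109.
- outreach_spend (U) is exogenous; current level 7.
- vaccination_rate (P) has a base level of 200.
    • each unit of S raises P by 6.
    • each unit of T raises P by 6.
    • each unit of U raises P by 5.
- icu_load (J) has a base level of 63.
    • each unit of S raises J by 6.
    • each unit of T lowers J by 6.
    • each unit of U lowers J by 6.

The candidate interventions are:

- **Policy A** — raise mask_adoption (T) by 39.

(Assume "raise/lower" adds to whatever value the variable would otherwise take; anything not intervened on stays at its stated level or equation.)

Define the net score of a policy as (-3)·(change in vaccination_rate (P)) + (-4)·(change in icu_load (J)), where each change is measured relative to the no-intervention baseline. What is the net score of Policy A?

Baseline:
  S = 113
  T = 109
  U = 7
  P = 200 + 6·113 + 6·109 + 5·7 = 1567
  J = 63 + 6·113 − 6·109 − 6·7 = 45
Policy A (T + 39):
  S = 113
  T = 109 + 39 = 148
  U = 7
  P = 200 + 6·113 + 6·148 + 5·7 = 1801
  J = 63 + 6·113 − 6·148 − 6·7 = -189
ΔP = 1801 − 1567 = 234; ΔJ = -189 − 45 = -234
Score = (-3)·234 + (-4)·(-234) = 234

234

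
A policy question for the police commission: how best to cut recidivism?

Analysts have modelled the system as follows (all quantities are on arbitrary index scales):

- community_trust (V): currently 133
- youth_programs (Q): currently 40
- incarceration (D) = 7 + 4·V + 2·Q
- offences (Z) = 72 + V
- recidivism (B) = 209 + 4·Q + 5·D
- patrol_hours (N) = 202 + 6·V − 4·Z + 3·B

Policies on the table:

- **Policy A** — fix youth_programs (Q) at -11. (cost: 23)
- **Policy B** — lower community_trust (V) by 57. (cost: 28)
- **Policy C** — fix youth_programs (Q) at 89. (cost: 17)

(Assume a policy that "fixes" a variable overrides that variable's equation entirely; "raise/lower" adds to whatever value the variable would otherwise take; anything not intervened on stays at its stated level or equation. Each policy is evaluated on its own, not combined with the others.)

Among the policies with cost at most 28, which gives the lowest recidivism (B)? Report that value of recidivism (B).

2324

Policy A (Q := -11):
  V = 133
  Q = -11
  D = 7 + 4·133 + 2·(-11) = 517
  B = 209 + 4·(-11) + 5·517 = 2750
Policy B (V − 57):
  V = 133 − 57 = 76
  Q = 40
  D = 7 + 4·76 + 2·40 = 391
  B = 209 + 4·40 + 5·391 = 2324
Policy C (Q := 89):
  V = 133
  Q = 89
  D = 7 + 4·133 + 2·89 = 717
  B = 209 + 4·89 + 5·717 = 4150
Comparing — Policy A: B=2750, Policy B: B=2324, Policy C: B=4150. Lowest is 2324 (Policy B).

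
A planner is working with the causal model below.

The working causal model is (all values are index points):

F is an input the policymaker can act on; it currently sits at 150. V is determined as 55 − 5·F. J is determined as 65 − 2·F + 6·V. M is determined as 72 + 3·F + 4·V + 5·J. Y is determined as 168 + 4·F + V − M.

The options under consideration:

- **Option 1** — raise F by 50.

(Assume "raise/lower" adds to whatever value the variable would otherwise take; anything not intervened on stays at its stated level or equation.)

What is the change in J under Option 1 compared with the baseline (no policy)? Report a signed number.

-1600

Baseline:
  F = 150
  V = 55 − 5·150 = -695
  J = 65 − 2·150 + 6·(-695) = -4405
Option 1 (F + 50):
  F = 150 + 50 = 200
  V = 55 − 5·200 = -945
  J = 65 − 2·200 + 6·(-945) = -6005
Change in J: -6005 − (-4405) = -1600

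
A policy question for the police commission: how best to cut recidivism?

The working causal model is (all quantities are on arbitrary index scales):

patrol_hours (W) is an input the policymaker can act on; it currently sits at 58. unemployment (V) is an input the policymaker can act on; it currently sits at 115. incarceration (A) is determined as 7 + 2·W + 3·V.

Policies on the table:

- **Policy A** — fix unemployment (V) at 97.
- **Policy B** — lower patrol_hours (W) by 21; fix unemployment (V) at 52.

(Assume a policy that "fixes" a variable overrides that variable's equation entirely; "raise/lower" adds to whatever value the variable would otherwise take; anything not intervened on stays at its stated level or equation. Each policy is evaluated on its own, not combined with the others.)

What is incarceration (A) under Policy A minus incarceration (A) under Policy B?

Policy A (V := 97):
  W = 58
  V = 97
  A = 7 + 2·58 + 3·97 = 414
Policy B (W − 21, V := 52):
  W = 58 − 21 = 37
  V = 52
  A = 7 + 2·37 + 3·52 = 237
A: 414 − 237 = 177

177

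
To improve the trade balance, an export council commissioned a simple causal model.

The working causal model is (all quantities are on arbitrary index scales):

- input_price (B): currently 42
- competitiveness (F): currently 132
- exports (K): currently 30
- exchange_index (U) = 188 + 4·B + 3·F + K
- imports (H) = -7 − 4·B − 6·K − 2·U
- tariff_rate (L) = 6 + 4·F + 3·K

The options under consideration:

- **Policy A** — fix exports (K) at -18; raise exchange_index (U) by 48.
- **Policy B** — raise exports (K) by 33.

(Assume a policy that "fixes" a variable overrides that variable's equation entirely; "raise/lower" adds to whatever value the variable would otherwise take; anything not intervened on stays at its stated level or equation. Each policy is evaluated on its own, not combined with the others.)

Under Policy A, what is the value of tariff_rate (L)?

480

Policy A (K := -18, U + 48):
  F = 132
  K = -18
  L = 6 + 4·132 + 3·(-18) = 480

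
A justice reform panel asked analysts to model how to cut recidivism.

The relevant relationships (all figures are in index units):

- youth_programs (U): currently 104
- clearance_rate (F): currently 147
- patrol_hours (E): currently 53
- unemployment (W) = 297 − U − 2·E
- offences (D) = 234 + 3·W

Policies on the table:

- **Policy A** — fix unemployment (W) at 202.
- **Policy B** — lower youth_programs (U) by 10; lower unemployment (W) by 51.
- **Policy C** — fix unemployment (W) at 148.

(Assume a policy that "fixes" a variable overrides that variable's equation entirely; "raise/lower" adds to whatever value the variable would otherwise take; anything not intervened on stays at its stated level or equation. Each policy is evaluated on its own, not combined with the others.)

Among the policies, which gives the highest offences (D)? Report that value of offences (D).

Policy A (W := 202):
  U = 104
  E = 53
  W = 202
  D = 234 + 3·202 = 840
Policy B (U − 10, W − 51):
  U = 104 − 10 = 94
  E = 53
  W = 297 − 94 − 2·53 (−51 from intervention) = 46
  D = 234 + 3·46 = 372
Policy C (W := 148):
  U = 104
  E = 53
  W = 148
  D = 234 + 3·148 = 678
Comparing — Policy A: D=840, Policy B: D=372, Policy C: D=678. Highest is 840 (Policy A).

840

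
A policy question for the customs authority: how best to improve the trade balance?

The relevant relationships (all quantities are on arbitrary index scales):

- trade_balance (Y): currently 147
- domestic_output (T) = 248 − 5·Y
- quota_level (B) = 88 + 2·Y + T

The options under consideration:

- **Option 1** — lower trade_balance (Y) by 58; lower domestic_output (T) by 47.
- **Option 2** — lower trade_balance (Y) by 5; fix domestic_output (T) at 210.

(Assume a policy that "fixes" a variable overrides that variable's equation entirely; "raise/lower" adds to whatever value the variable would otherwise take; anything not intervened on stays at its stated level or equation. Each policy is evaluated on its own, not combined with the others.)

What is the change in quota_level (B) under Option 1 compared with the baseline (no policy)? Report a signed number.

127

Baseline:
  Y = 147
  T = 248 − 5·147 = -487
  B = 88 + 2·147 + (-487) = -105
Option 1 (Y − 58, T − 47):
  Y = 147 − 58 = 89
  T = 248 − 5·89 (−47 from intervention) = -244
  B = 88 + 2·89 + (-244) = 22
Change in B: 22 − (-105) = 127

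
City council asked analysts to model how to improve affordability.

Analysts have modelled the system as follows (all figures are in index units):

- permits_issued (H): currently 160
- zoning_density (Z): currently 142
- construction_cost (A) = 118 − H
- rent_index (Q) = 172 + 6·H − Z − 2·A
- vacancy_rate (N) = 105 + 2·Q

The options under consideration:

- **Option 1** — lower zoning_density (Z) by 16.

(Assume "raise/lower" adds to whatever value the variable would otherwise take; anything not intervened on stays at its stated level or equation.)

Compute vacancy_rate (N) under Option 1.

Option 1 (Z − 16):
  H = 160
  Z = 142 − 16 = 126
  A = 118 − 160 = -42
  Q = 172 + 6·160 − 126 − 2·(-42) = 1090
  N = 105 + 2·1090 = 2285

2285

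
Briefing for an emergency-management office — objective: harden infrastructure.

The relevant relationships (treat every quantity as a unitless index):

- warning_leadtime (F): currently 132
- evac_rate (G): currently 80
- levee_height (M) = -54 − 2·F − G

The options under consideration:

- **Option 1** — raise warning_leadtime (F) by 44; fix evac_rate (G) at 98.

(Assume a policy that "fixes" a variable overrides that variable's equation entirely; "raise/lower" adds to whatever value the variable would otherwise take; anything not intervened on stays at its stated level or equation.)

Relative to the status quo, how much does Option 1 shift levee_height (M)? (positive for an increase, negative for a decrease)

-106

Baseline:
  F = 132
  G = 80
  M = -54 − 2·132 − 80 = -398
Option 1 (F + 44, G := 98):
  F = 132 + 44 = 176
  G = 98
  M = -54 − 2·176 − 98 = -504
Change in M: -504 − (-398) = -106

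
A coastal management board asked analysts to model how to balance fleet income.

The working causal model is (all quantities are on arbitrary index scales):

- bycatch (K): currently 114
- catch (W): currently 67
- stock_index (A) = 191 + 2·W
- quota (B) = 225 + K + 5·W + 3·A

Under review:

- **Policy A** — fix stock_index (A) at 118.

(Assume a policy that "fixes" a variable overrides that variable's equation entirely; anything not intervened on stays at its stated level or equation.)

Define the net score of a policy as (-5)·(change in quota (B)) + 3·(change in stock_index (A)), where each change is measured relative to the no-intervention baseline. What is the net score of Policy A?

2484

Baseline:
  K = 114
  W = 67
  A = 191 + 2·67 = 325
  B = 225 + 114 + 5·67 + 3·325 = 1649
Policy A (A := 118):
  K = 114
  W = 67
  A = 118
  B = 225 + 114 + 5·67 + 3·118 = 1028
ΔB = 1028 − 1649 = -621; ΔA = 118 − 325 = -207
Score = (-5)·(-621) + 3·(-207) = 2484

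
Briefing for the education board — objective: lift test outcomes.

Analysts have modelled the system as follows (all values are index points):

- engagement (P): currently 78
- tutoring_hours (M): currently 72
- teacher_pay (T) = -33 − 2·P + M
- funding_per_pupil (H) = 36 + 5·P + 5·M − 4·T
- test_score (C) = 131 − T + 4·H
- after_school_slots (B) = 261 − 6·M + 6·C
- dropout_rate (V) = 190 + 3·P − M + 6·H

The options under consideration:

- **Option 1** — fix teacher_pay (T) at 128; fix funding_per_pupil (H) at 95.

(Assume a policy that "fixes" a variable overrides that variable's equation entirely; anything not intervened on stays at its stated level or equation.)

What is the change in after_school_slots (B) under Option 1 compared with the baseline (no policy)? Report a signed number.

-29286

Baseline:
  P = 78
  M = 72
  T = -33 − 2·78 + 72 = -117
  H = 36 + 5·78 + 5·72 − 4·(-117) = 1254
  C = 131 − (-117) + 4·1254 = 5264
  B = 261 − 6·72 + 6·5264 = 31413
Option 1 (T := 128, H := 95):
  P = 78
  M = 72
  T = 128
  H = 95
  C = 131 − 128 + 4·95 = 383
  B = 261 − 6·72 + 6·383 = 2127
Change in B: 2127 − 31413 = -29286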